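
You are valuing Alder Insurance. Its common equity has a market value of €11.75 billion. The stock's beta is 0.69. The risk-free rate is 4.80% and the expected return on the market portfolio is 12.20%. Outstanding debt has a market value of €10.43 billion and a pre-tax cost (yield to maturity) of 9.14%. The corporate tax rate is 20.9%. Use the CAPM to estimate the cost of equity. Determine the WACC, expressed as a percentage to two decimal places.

Market risk premium = 12.2% − 4.8% = 7.4%.
Cost of equity via CAPM: Re = 4.8% + 0.69 × 7.4% = 9.9060%.
Total capital V = 11.75 + 10.43 = 22.18.
Equity: weight = 11.75/22.18 = 0.5298; cost = 9.906%.
Debt: weight = 10.43/22.18 = 0.4702; after-tax cost = 9.14% × (1 − 20.9%) = 7.2297%.
WACC = 0.5298 × 9.9060% + 0.4702 × 7.2297% = 8.6475%.

8.65%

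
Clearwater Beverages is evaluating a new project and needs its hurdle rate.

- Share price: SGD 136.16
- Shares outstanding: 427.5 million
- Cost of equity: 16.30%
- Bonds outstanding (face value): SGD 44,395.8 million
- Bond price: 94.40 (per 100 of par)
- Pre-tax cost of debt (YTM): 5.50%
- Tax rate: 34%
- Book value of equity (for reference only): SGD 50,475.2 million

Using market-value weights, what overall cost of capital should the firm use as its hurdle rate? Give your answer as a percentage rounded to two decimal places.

11.00%

Market value of equity E = 136.16 × 427.5m = 58208.4m. Market value of debt D = 44395.8m × 94.4/100 = 41909.6352m.
Total capital V = 58208.4 + 41909.6352 = 100118.0352.
Equity: weight = 58208.4/100118.0352 = 0.5814; cost = 16.3%.
Bonds outstanding: weight = 41909.6352/100118.0352 = 0.4186; after-tax cost = 5.5% × (1 − 34%) = 3.6300%.
WACC = 0.5814 × 16.3000% + 0.4186 × 3.6300% = 10.9963%.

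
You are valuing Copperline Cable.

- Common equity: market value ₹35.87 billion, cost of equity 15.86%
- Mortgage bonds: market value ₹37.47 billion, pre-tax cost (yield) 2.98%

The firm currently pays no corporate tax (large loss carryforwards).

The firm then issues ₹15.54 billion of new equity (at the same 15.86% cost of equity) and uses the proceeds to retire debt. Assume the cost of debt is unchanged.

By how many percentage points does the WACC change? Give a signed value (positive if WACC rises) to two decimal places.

Current WACC:
Total capital V = 35.87 + 37.47 = 73.34.
Equity: weight = 35.87/73.34 = 0.4891; cost = 15.86%.
Mortgage bonds: weight = 37.47/73.34 = 0.5109; after-tax cost = 2.98% × (1 − 0%) = 2.9800%.
WACC = 0.4891 × 15.8600% + 0.5109 × 2.9800% = 9.2795%.
After the change:
Total capital V = 51.41 + 21.93 = 73.34.
Equity: weight = 51.41/73.34 = 0.7010; cost = 15.86%.
Mortgage bonds: weight = 21.93/73.34 = 0.2990; after-tax cost = 2.98% × (1 − 0%) = 2.9800%.
WACC = 0.7010 × 15.8600% + 0.2990 × 2.9800% = 12.0086%.
Change in WACC = 12.0086% − 9.2795% = 2.7291 pp.

+2.73 pp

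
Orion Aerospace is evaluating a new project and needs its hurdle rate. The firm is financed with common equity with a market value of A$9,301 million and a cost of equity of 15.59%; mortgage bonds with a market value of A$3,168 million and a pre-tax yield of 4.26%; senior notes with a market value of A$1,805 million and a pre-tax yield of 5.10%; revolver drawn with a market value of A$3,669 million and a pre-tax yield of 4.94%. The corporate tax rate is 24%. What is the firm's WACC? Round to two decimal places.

9.81%

Total capital V = 9301 + 3168 + 1805 + 3669 = 17943.
Equity: weight = 9301/17943 = 0.5184; cost = 15.59%.
Mortgage bonds: weight = 3168/17943 = 0.1766; after-tax cost = 4.26% × (1 − 24%) = 3.2376%.
Senior notes: weight = 1805/17943 = 0.1006; after-tax cost = 5.1% × (1 − 24%) = 3.8760%.
Revolver drawn: weight = 3669/17943 = 0.2045; after-tax cost = 4.94% × (1 − 24%) = 3.7544%.
WACC = 0.5184 × 15.5900% + 0.1766 × 3.2376% + 0.1006 × 3.8760% + 0.2045 × 3.7544% = 9.8105%.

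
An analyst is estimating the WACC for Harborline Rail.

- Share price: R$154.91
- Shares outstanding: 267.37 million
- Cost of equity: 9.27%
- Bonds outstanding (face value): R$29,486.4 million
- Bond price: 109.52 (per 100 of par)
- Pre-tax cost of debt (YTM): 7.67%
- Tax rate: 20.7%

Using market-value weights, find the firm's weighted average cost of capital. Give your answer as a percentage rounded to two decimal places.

7.87%

Market value of equity E = 154.91 × 267.37m = 41418.2867m. Market value of debt D = 29486.4m × 109.52/100 = 32293.50528m.
Total capital V = 41418.2867 + 32293.50528 = 73711.79198.
Equity: weight = 41418.2867/73711.79198 = 0.5619; cost = 9.27%.
Bonds outstanding: weight = 32293.50528/73711.79198 = 0.4381; after-tax cost = 7.67% × (1 − 20.7%) = 6.0823%.
WACC = 0.5619 × 9.2700% + 0.4381 × 6.0823% = 7.8735%.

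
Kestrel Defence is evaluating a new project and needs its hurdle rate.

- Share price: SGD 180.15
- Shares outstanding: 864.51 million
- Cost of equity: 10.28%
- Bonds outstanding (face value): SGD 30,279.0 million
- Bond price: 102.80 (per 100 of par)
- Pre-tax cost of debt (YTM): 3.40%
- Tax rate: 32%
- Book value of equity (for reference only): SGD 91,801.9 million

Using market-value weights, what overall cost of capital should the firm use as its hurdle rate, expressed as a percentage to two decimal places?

8.95%

Market value of equity E = 180.15 × 864.51m = 155741.4765m. Market value of debt D = 30279m × 102.8/100 = 31126.812m.
Total capital V = 155741.4765 + 31126.812 = 186868.2885.
Equity: weight = 155741.4765/186868.2885 = 0.8334; cost = 10.28%.
Bonds outstanding: weight = 31126.812/186868.2885 = 0.1666; after-tax cost = 3.4% × (1 − 32%) = 2.3120%.
WACC = 0.8334 × 10.2800% + 0.1666 × 2.3120% = 8.9528%.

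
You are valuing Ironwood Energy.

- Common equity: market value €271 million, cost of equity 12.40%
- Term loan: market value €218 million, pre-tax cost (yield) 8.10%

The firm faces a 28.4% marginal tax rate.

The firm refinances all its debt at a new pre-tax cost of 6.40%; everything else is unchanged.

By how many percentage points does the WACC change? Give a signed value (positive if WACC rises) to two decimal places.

-0.54 pp

Current WACC:
Total capital V = 271 + 218 = 489.
Equity: weight = 271/489 = 0.5542; cost = 12.4%.
Term loan: weight = 218/489 = 0.4458; after-tax cost = 8.1% × (1 − 28.4%) = 5.7996%.
WACC = 0.5542 × 12.4000% + 0.4458 × 5.7996% = 9.4575%.
After the change:
Total capital V = 271 + 218 = 489.
Equity: weight = 271/489 = 0.5542; cost = 12.4%.
Term loan: weight = 218/489 = 0.4458; after-tax cost = 6.4% × (1 − 28.4%) = 4.5824%.
WACC = 0.5542 × 12.4000% + 0.4458 × 4.5824% = 8.9149%.
Change in WACC = 8.9149% − 9.4575% = -0.5426 pp.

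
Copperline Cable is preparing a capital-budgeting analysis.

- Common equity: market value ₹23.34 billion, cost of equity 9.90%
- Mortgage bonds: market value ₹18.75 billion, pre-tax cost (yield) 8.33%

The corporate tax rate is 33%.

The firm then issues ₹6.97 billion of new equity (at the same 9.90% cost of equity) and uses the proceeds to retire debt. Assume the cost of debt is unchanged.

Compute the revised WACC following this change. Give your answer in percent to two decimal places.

After the change:
Total capital V = 30.31 + 11.78 = 42.09.
Equity: weight = 30.31/42.09 = 0.7201; cost = 9.9%.
Mortgage bonds: weight = 11.78/42.09 = 0.2799; after-tax cost = 8.33% × (1 − 33%) = 5.5811%.
WACC = 0.7201 × 9.9000% + 0.2799 × 5.5811% = 8.6912%.

8.69%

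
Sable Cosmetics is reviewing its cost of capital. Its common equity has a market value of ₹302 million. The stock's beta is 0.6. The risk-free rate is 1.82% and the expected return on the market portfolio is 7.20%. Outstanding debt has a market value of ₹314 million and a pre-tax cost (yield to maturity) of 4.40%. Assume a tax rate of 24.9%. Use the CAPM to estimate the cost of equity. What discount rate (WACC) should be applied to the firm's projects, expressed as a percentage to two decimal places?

Market risk premium = 7.2% − 1.82% = 5.38%.
Cost of equity via CAPM: Re = 1.82% + 0.6 × 5.38% = 5.0480%.
Total capital V = 302 + 314 = 616.
Equity: weight = 302/616 = 0.4903; cost = 5.048%.
Debt: weight = 314/616 = 0.5097; after-tax cost = 4.4% × (1 − 24.9%) = 3.3044%.
WACC = 0.4903 × 5.0480% + 0.5097 × 3.3044% = 4.1592%.

4.16%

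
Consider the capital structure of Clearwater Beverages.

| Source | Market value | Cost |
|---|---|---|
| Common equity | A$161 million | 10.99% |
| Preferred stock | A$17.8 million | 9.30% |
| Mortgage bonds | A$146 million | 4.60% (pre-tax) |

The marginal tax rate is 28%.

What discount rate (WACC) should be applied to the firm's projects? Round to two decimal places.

Total capital V = 161 + 17.8 + 146 = 324.8.
Equity: weight = 161/324.8 = 0.4957; cost = 10.99%.
Preferred: weight = 17.8/324.8 = 0.0548; cost = 9.3%.
Mortgage bonds: weight = 146/324.8 = 0.4495; after-tax cost = 4.6% × (1 − 28%) = 3.3120%.
WACC = 0.4957 × 10.9900% + 0.0548 × 9.3000% + 0.4495 × 3.3120% = 7.4461%.

7.45%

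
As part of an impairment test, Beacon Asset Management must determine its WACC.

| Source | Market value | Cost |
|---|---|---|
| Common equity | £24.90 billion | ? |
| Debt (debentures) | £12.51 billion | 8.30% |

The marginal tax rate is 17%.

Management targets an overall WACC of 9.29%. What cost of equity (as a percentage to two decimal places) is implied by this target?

Total capital V = 24.9 + 12.51 = 37.41.
Equity weight = 24.9/37.41 = 0.6656.
Debentures weight = 12.51/37.41 = 0.3344.
Debt contribution = 0.3344 × 8.3% × (1 − 17%) = 2.3037%.
Required equity contribution = 9.29% − 2.3037% = 6.9863%.
Re = 6.9863% / 0.6656 = 10.4963%.

10.50%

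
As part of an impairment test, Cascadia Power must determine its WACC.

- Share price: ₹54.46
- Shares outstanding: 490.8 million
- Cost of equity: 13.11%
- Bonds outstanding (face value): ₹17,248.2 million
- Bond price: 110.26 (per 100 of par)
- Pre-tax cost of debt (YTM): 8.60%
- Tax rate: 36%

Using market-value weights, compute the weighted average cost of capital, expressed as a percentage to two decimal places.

9.95%

Market value of equity E = 54.46 × 490.8m = 26728.968m. Market value of debt D = 17248.2m × 110.26/100 = 19017.86532m.
Total capital V = 26728.968 + 19017.86532 = 45746.83332.
Equity: weight = 26728.968/45746.83332 = 0.5843; cost = 13.11%.
Bonds outstanding: weight = 19017.86532/45746.83332 = 0.4157; after-tax cost = 8.6% × (1 − 36%) = 5.5040%.
WACC = 0.5843 × 13.1100% + 0.4157 × 5.5040% = 9.9480%.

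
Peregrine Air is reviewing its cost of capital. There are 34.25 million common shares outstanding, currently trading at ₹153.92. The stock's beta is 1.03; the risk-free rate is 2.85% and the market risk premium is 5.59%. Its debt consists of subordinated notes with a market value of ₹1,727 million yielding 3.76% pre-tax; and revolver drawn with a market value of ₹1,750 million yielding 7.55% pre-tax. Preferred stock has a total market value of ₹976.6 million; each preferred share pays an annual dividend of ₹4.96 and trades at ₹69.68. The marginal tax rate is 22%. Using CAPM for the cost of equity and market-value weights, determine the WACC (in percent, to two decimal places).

Cost of equity via CAPM: Re = 2.85% + 1.03 × 5.59% = 8.6077%.
Cost of preferred: Rp = 4.96 / 69.68 = 7.1183%.
Market value of equity E = 153.92 × 34.25m = 5271.76m.
Total capital V = 5271.76 + 976.6 + 1727 + 1750 = 9725.36.
Equity: weight = 5271.76/9725.36 = 0.5421; cost = 8.6077%.
Preferred: weight = 976.6/9725.36 = 0.1004; cost = 7.1183%.
Subordinated notes: weight = 1727/9725.36 = 0.1776; after-tax cost = 3.76% × (1 − 22%) = 2.9328%.
Revolver drawn: weight = 1750/9725.36 = 0.1799; after-tax cost = 7.55% × (1 − 22%) = 5.8890%.
WACC = 0.5421 × 8.6077% + 0.1004 × 7.1183% + 0.1776 × 2.9328% + 0.1799 × 5.8890% = 6.9612%.

6.96%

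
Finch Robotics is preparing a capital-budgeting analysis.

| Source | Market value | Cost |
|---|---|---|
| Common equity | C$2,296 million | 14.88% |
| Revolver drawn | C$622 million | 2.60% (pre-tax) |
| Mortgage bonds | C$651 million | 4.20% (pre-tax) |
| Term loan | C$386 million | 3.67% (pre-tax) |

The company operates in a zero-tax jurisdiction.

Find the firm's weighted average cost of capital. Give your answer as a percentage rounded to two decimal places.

Total capital V = 2296 + 622 + 651 + 386 = 3955.
Equity: weight = 2296/3955 = 0.5805; cost = 14.88%.
Revolver drawn: weight = 622/3955 = 0.1573; after-tax cost = 2.6% × (1 − 0%) = 2.6000%.
Mortgage bonds: weight = 651/3955 = 0.1646; after-tax cost = 4.2% × (1 − 0%) = 4.2000%.
Term loan: weight = 386/3955 = 0.0976; after-tax cost = 3.67% × (1 − 0%) = 3.6700%.
WACC = 0.5805 × 14.8800% + 0.1573 × 2.6000% + 0.1646 × 4.2000% + 0.0976 × 3.6700% = 10.0967%.

10.10%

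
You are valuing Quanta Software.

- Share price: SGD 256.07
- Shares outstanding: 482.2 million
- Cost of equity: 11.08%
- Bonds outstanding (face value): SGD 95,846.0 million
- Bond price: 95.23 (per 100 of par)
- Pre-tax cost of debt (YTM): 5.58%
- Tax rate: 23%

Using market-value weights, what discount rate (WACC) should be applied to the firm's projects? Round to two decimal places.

Market value of equity E = 256.07 × 482.2m = 123476.954m. Market value of debt D = 95846m × 95.23/100 = 91274.1458m.
Total capital V = 123476.954 + 91274.1458 = 214751.0998.
Equity: weight = 123476.954/214751.0998 = 0.5750; cost = 11.08%.
Bonds outstanding: weight = 91274.1458/214751.0998 = 0.4250; after-tax cost = 5.58% × (1 − 23%) = 4.2966%.
WACC = 0.5750 × 11.0800% + 0.4250 × 4.2966% = 8.1969%.

8.20%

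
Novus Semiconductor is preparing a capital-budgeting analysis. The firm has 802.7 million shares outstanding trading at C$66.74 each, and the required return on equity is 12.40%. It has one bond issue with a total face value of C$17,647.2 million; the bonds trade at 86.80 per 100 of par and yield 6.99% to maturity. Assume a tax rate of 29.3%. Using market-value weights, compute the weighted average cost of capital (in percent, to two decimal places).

10.74%

Market value of equity E = 66.74 × 802.7m = 53572.198m. Market value of debt D = 17647.2m × 86.8/100 = 15317.7696m.
Total capital V = 53572.198 + 15317.7696 = 68889.9676.
Equity: weight = 53572.198/68889.9676 = 0.7776; cost = 12.4%.
Bonds outstanding: weight = 15317.7696/68889.9676 = 0.2224; after-tax cost = 6.99% × (1 − 29.3%) = 4.9419%.
WACC = 0.7776 × 12.4000% + 0.2224 × 4.9419% = 10.7417%.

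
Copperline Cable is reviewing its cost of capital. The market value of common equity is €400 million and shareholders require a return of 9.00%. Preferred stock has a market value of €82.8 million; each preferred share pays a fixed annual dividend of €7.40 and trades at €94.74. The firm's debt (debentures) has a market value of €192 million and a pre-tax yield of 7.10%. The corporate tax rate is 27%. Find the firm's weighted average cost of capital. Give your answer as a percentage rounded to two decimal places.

Cost of preferred: Rp = 7.4 / 94.74 = 7.8109%.
Total capital V = 400 + 82.8 + 192 = 674.8.
Equity: weight = 400/674.8 = 0.5928; cost = 9%.
Preferred: weight = 82.8/674.8 = 0.1227; cost = 7.8109%.
Debentures: weight = 192/674.8 = 0.2845; after-tax cost = 7.1% × (1 − 27%) = 5.1830%.
WACC = 0.5928 × 9.0000% + 0.1227 × 7.8109% + 0.2845 × 5.1830% = 7.7680%.

7.77%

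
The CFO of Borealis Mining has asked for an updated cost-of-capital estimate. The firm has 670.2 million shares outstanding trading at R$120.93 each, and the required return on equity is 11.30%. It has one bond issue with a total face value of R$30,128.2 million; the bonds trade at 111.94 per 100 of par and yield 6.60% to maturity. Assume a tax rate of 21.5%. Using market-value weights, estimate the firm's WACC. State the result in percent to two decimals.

9.50%

Market value of equity E = 120.93 × 670.2m = 81047.286m. Market value of debt D = 30128.2m × 111.94/100 = 33725.50708m.
Total capital V = 81047.286 + 33725.50708 = 114772.79308.
Equity: weight = 81047.286/114772.79308 = 0.7062; cost = 11.3%.
Bonds outstanding: weight = 33725.50708/114772.79308 = 0.2938; after-tax cost = 6.6% × (1 − 21.5%) = 5.1810%.
WACC = 0.7062 × 11.3000% + 0.2938 × 5.1810% = 9.5020%.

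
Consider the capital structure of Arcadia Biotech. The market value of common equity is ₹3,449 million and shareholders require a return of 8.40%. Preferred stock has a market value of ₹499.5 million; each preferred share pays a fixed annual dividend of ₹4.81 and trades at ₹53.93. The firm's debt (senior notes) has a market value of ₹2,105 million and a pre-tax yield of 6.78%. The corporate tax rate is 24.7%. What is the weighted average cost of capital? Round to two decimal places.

Cost of preferred: Rp = 4.81 / 53.93 = 8.9190%.
Total capital V = 3449 + 499.5 + 2105 = 6053.5.
Equity: weight = 3449/6053.5 = 0.5698; cost = 8.4%.
Preferred: weight = 499.5/6053.5 = 0.0825; cost = 8.919%.
Senior notes: weight = 2105/6053.5 = 0.3477; after-tax cost = 6.78% × (1 − 24.7%) = 5.1053%.
WACC = 0.5698 × 8.4000% + 0.0825 × 8.9190% + 0.3477 × 5.1053% = 7.2972%.

7.30%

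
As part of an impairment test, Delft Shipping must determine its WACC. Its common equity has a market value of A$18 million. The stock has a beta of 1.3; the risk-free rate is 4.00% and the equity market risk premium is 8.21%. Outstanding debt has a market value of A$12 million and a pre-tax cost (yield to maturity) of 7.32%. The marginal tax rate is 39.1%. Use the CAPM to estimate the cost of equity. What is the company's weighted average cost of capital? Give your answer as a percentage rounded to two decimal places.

Cost of equity via CAPM: Re = 4.0% + 1.3 × 8.21% = 14.6730%.
Total capital V = 18 + 12 = 30.
Equity: weight = 18/30 = 0.6000; cost = 14.673%.
Debt: weight = 12/30 = 0.4000; after-tax cost = 7.32% × (1 − 39.1%) = 4.4579%.
WACC = 0.6000 × 14.6730% + 0.4000 × 4.4579% = 10.5870%.

10.59%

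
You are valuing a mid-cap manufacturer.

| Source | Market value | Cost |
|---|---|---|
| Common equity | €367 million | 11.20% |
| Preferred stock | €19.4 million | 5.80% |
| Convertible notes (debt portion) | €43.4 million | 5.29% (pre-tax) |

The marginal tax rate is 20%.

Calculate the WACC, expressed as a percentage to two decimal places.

10.25%

Total capital V = 367 + 19.4 + 43.4 = 429.8.
Equity: weight = 367/429.8 = 0.8539; cost = 11.2%.
Preferred: weight = 19.4/429.8 = 0.0451; cost = 5.8%.
Convertible notes (debt portion): weight = 43.4/429.8 = 0.1010; after-tax cost = 5.29% × (1 − 20%) = 4.2320%.
WACC = 0.8539 × 11.2000% + 0.0451 × 5.8000% + 0.1010 × 4.2320% = 10.2526%.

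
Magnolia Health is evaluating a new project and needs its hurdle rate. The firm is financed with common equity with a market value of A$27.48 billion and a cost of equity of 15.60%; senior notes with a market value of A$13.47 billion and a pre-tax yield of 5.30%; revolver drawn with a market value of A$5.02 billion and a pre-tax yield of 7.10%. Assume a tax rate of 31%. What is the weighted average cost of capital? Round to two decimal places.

Total capital V = 27.48 + 13.47 + 5.02 = 45.97.
Equity: weight = 27.48/45.97 = 0.5978; cost = 15.6%.
Senior notes: weight = 13.47/45.97 = 0.2930; after-tax cost = 5.3% × (1 − 31%) = 3.6570%.
Revolver drawn: weight = 5.02/45.97 = 0.1092; after-tax cost = 7.1% × (1 − 31%) = 4.8990%.
WACC = 0.5978 × 15.6000% + 0.2930 × 3.6570% + 0.1092 × 4.8990% = 10.9319%.

10.93%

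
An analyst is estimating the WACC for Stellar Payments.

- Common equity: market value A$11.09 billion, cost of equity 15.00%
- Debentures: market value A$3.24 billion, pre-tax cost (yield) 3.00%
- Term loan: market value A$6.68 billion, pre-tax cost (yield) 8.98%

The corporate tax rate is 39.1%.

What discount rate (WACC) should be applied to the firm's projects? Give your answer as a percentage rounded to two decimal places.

9.94%

Total capital V = 11.09 + 3.24 + 6.68 = 21.01.
Equity: weight = 11.09/21.01 = 0.5278; cost = 15%.
Debentures: weight = 3.24/21.01 = 0.1542; after-tax cost = 3% × (1 − 39.1%) = 1.8270%.
Term loan: weight = 6.68/21.01 = 0.3179; after-tax cost = 8.98% × (1 − 39.1%) = 5.4688%.
WACC = 0.5278 × 15.0000% + 0.1542 × 1.8270% + 0.3179 × 5.4688% = 9.9382%.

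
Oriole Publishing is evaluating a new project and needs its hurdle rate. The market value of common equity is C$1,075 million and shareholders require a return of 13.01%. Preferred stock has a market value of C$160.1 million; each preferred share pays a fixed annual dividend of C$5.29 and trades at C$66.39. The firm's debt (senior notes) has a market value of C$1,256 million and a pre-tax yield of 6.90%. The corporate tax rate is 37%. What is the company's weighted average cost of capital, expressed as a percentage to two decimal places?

8.32%

Cost of preferred: Rp = 5.29 / 66.39 = 7.9681%.
Total capital V = 1075 + 160.1 + 1256 = 2491.1.
Equity: weight = 1075/2491.1 = 0.4315; cost = 13.01%.
Preferred: weight = 160.1/2491.1 = 0.0643; cost = 7.9681%.
Senior notes: weight = 1256/2491.1 = 0.5042; after-tax cost = 6.9% × (1 − 37%) = 4.3470%.
WACC = 0.4315 × 13.0100% + 0.0643 × 7.9681% + 0.5042 × 4.3470% = 8.3181%.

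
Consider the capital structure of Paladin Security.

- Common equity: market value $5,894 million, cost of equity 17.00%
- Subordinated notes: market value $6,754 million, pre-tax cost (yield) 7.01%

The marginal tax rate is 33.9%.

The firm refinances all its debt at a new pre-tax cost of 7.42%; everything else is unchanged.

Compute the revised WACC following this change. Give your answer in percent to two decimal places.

After the change:
Total capital V = 5894 + 6754 = 12648.
Equity: weight = 5894/12648 = 0.4660; cost = 17%.
Subordinated notes: weight = 6754/12648 = 0.5340; after-tax cost = 7.42% × (1 − 33.9%) = 4.9046%.
WACC = 0.4660 × 17.0000% + 0.5340 × 4.9046% = 10.5411%.

10.54%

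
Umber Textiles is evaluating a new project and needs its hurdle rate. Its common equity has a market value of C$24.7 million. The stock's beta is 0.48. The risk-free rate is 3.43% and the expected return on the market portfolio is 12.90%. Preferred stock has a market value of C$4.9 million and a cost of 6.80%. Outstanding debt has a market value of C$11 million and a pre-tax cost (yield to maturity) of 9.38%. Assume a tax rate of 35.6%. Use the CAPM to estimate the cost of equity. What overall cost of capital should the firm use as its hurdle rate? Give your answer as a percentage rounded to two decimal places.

7.31%

Market risk premium = 12.9% − 3.43% = 9.47%.
Cost of equity via CAPM: Re = 3.43% + 0.48 × 9.47% = 7.9756%.
Total capital V = 24.7 + 4.9 + 11 = 40.6.
Equity: weight = 24.7/40.6 = 0.6084; cost = 7.9756%.
Preferred: weight = 4.9/40.6 = 0.1207; cost = 6.8%.
Debt: weight = 11/40.6 = 0.2709; after-tax cost = 9.38% × (1 − 35.6%) = 6.0407%.
WACC = 0.6084 × 7.9756% + 0.1207 × 6.8000% + 0.2709 × 6.0407% = 7.3095%.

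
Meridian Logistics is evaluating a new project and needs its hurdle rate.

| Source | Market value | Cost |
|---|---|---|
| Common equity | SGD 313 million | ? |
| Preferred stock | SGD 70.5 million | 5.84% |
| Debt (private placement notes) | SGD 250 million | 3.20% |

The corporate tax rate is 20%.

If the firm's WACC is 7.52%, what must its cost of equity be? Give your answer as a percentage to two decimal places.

Total capital V = 313 + 70.5 + 250 = 633.5.
Equity weight = 313/633.5 = 0.4941.
Preferred weight = 70.5/633.5 = 0.1113.
Private placement notes weight = 250/633.5 = 0.3946.
Debt contribution = 0.3946 × 3.2% × (1 − 20%) = 1.0103%.
Preferred contribution = 0.1113 × 5.84% = 0.6499%.
Required equity contribution = 7.52% − 1.6602% = 5.8598%.
Re = 5.8598% / 0.4941 = 11.8601%.

11.86%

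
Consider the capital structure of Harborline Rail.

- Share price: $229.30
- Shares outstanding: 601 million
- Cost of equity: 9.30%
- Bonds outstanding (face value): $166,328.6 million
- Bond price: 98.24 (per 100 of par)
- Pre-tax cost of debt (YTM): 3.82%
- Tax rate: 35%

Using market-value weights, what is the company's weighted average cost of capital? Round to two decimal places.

5.60%

Market value of equity E = 229.3 × 601m = 137809.3m. Market value of debt D = 166328.6m × 98.24/100 = 163401.21664m.
Total capital V = 137809.3 + 163401.21664 = 301210.51664.
Equity: weight = 137809.3/301210.51664 = 0.4575; cost = 9.3%.
Bonds outstanding: weight = 163401.21664/301210.51664 = 0.5425; after-tax cost = 3.82% × (1 − 35%) = 2.4830%.
WACC = 0.4575 × 9.3000% + 0.5425 × 2.4830% = 5.6019%.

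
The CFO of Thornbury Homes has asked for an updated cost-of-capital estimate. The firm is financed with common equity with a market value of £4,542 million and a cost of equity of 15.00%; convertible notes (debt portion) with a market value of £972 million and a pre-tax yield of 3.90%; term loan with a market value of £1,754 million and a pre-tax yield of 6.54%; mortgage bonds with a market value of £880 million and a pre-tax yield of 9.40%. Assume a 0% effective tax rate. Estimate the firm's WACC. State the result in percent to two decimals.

11.25%

Total capital V = 4542 + 972 + 1754 + 880 = 8148.
Equity: weight = 4542/8148 = 0.5574; cost = 15%.
Convertible notes (debt portion): weight = 972/8148 = 0.1193; after-tax cost = 3.9% × (1 − 0%) = 3.9000%.
Term loan: weight = 1754/8148 = 0.2153; after-tax cost = 6.54% × (1 − 0%) = 6.5400%.
Mortgage bonds: weight = 880/8148 = 0.1080; after-tax cost = 9.4% × (1 − 0%) = 9.4000%.
WACC = 0.5574 × 15.0000% + 0.1193 × 3.9000% + 0.2153 × 6.5400% + 0.1080 × 9.4000% = 11.2499%.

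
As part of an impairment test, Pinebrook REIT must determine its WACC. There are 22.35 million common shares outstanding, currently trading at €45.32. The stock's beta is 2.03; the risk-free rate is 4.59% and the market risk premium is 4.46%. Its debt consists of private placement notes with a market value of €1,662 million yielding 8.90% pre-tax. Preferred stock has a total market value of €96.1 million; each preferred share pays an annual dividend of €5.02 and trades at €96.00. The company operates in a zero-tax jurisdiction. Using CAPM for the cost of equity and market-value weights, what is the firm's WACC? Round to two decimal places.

10.51%

Cost of equity via CAPM: Re = 4.59% + 2.03 × 4.46% = 13.6438%.
Cost of preferred: Rp = 5.02 / 96.0 = 5.2292%.
Market value of equity E = 45.32 × 22.35m = 1012.902m.
Total capital V = 1012.902 + 96.1 + 1662 = 2771.002.
Equity: weight = 1012.902/2771.002 = 0.3655; cost = 13.6438%.
Preferred: weight = 96.1/2771.002 = 0.0347; cost = 5.2292%.
Private placement notes: weight = 1662/2771.002 = 0.5998; after-tax cost = 8.9% × (1 − 0%) = 8.9000%.
WACC = 0.3655 × 13.6438% + 0.0347 × 5.2292% + 0.5998 × 8.9000% = 10.5067%.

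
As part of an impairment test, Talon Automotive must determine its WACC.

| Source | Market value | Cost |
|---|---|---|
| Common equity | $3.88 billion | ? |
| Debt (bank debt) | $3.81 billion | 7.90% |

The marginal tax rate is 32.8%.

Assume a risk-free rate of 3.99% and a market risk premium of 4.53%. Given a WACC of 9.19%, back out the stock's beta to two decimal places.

1.99

Total capital V = 3.88 + 3.81 = 7.69.
Equity weight = 3.88/7.69 = 0.5046.
Bank debt weight = 3.81/7.69 = 0.4954.
Debt contribution = 0.4954 × 7.9% × (1 − 32.8%) = 2.6302%.
Required equity contribution = 9.19% − 2.6302% = 6.5598%  ⇒  Re = 13.0012%.
CAPM: 13.0012% = 3.99% + β × 4.53%  ⇒  β = 1.9892.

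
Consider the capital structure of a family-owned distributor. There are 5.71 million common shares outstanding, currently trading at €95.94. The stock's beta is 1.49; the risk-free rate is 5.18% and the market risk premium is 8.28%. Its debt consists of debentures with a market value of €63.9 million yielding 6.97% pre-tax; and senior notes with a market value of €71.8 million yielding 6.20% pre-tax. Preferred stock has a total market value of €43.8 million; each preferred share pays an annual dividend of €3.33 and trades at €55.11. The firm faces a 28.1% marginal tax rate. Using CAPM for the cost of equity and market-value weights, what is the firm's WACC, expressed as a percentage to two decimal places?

Cost of equity via CAPM: Re = 5.18% + 1.49 × 8.28% = 17.5172%.
Cost of preferred: Rp = 3.33 / 55.11 = 6.0425%.
Market value of equity E = 95.94 × 5.71m = 547.8174m.
Total capital V = 547.8174 + 43.8 + 63.9 + 71.8 = 727.3174.
Equity: weight = 547.8174/727.3174 = 0.7532; cost = 17.5172%.
Preferred: weight = 43.8/727.3174 = 0.0602; cost = 6.0425%.
Debentures: weight = 63.9/727.3174 = 0.0879; after-tax cost = 6.97% × (1 − 28.1%) = 5.0114%.
Senior notes: weight = 71.8/727.3174 = 0.0987; after-tax cost = 6.2% × (1 − 28.1%) = 4.4578%.
WACC = 0.7532 × 17.5172% + 0.0602 × 6.0425% + 0.0879 × 5.0114% + 0.0987 × 4.4578% = 14.4382%.

14.44%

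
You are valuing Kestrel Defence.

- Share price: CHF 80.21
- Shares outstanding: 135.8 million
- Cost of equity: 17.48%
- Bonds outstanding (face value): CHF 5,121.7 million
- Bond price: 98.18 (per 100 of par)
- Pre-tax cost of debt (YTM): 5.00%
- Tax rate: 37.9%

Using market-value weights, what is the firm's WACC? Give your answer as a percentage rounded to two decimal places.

Market value of equity E = 80.21 × 135.8m = 10892.518m. Market value of debt D = 5121.7m × 98.18/100 = 5028.48506m.
Total capital V = 10892.518 + 5028.48506 = 15921.00306.
Equity: weight = 10892.518/15921.00306 = 0.6842; cost = 17.48%.
Bonds outstanding: weight = 5028.48506/15921.00306 = 0.3158; after-tax cost = 5% × (1 − 37.9%) = 3.1050%.
WACC = 0.6842 × 17.4800% + 0.3158 × 3.1050% = 12.9398%.

12.94%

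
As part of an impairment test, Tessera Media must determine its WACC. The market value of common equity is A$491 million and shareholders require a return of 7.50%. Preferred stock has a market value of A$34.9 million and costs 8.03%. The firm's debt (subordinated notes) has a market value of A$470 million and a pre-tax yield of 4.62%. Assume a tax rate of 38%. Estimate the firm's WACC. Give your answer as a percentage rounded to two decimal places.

5.33%

Total capital V = 491 + 34.9 + 470 = 995.9.
Equity: weight = 491/995.9 = 0.4930; cost = 7.5%.
Preferred: weight = 34.9/995.9 = 0.0350; cost = 8.03%.
Subordinated notes: weight = 470/995.9 = 0.4719; after-tax cost = 4.62% × (1 − 38%) = 2.8644%.
WACC = 0.4930 × 7.5000% + 0.0350 × 8.0300% + 0.4719 × 2.8644% = 5.3309%.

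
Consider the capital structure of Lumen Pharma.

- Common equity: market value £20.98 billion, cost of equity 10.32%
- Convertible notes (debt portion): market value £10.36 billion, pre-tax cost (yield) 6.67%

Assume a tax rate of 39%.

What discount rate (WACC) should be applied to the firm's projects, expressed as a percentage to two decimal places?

Total capital V = 20.98 + 10.36 = 31.34.
Equity: weight = 20.98/31.34 = 0.6694; cost = 10.32%.
Convertible notes (debt portion): weight = 10.36/31.34 = 0.3306; after-tax cost = 6.67% × (1 − 39%) = 4.0687%.
WACC = 0.6694 × 10.3200% + 0.3306 × 4.0687% = 8.2535%.

8.25%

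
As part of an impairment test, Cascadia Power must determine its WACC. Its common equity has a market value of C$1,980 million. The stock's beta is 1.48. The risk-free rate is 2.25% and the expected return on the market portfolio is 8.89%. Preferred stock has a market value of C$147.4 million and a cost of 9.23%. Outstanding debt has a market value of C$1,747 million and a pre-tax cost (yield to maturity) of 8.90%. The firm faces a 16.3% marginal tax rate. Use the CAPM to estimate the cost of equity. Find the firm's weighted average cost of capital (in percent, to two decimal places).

9.88%

Market risk premium = 8.89% − 2.25% = 6.64%.
Cost of equity via CAPM: Re = 2.25% + 1.48 × 6.64% = 12.0772%.
Total capital V = 1980 + 147.4 + 1747 = 3874.4.
Equity: weight = 1980/3874.4 = 0.5110; cost = 12.0772%.
Preferred: weight = 147.4/3874.4 = 0.0380; cost = 9.23%.
Debt: weight = 1747/3874.4 = 0.4509; after-tax cost = 8.9% × (1 − 16.3%) = 7.4493%.
WACC = 0.5110 × 12.0772% + 0.0380 × 9.2300% + 0.4509 × 7.4493% = 9.8821%.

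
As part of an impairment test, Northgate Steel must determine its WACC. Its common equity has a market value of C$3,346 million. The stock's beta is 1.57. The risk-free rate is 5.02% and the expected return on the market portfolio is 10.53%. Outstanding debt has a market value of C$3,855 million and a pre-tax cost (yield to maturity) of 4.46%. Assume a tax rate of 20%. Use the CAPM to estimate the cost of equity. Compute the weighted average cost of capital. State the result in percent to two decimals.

8.26%

Market risk premium = 10.53% − 5.02% = 5.51%.
Cost of equity via CAPM: Re = 5.02% + 1.57 × 5.51% = 13.6707%.
Total capital V = 3346 + 3855 = 7201.
Equity: weight = 3346/7201 = 0.4647; cost = 13.6707%.
Debt: weight = 3855/7201 = 0.5353; after-tax cost = 4.46% × (1 − 20%) = 3.5680%.
WACC = 0.4647 × 13.6707% + 0.5353 × 3.5680% = 8.2623%.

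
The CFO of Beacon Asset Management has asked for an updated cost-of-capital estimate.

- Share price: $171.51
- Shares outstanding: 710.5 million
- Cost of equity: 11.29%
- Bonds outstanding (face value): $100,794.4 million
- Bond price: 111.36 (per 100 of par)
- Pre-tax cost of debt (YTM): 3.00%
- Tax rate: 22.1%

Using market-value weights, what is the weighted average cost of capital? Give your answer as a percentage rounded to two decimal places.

7.00%

Market value of equity E = 171.51 × 710.5m = 121857.855m. Market value of debt D = 100794.4m × 111.36/100 = 112244.64384m.
Total capital V = 121857.855 + 112244.64384 = 234102.49884.
Equity: weight = 121857.855/234102.49884 = 0.5205; cost = 11.29%.
Bonds outstanding: weight = 112244.64384/234102.49884 = 0.4795; after-tax cost = 3% × (1 − 22.1%) = 2.3370%.
WACC = 0.5205 × 11.2900% + 0.4795 × 2.3370% = 6.9973%.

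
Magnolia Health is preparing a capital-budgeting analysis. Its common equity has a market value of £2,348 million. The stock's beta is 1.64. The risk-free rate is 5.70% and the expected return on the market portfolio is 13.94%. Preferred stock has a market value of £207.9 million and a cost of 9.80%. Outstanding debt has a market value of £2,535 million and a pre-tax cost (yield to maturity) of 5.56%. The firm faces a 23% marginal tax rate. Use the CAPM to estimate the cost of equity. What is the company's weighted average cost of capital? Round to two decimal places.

11.39%

Market risk premium = 13.94% − 5.7% = 8.24%.
Cost of equity via CAPM: Re = 5.7% + 1.64 × 8.24% = 19.2136%.
Total capital V = 2348 + 207.9 + 2535 = 5090.9.
Equity: weight = 2348/5090.9 = 0.4612; cost = 19.2136%.
Preferred: weight = 207.9/5090.9 = 0.0408; cost = 9.8%.
Debt: weight = 2535/5090.9 = 0.4979; after-tax cost = 5.56% × (1 − 23%) = 4.2812%.
WACC = 0.4612 × 19.2136% + 0.0408 × 9.8000% + 0.4979 × 4.2812% = 11.3936%.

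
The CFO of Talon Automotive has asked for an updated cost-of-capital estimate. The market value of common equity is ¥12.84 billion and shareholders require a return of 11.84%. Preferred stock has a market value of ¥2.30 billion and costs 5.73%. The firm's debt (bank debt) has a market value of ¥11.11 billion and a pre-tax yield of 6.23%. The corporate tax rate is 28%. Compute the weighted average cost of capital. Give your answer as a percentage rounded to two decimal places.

Total capital V = 12.84 + 2.3 + 11.11 = 26.25.
Equity: weight = 12.84/26.25 = 0.4891; cost = 11.84%.
Preferred: weight = 2.3/26.25 = 0.0876; cost = 5.73%.
Bank debt: weight = 11.11/26.25 = 0.4232; after-tax cost = 6.23% × (1 − 28%) = 4.4856%.
WACC = 0.4891 × 11.8400% + 0.0876 × 5.7300% + 0.4232 × 4.4856% = 8.1920%.

8.19%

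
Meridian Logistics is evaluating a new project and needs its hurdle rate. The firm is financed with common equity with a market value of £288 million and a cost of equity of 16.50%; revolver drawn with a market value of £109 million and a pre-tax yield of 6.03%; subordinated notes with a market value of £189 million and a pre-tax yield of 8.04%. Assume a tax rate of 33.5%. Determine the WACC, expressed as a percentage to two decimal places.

Total capital V = 288 + 109 + 189 = 586.
Equity: weight = 288/586 = 0.4915; cost = 16.5%.
Revolver drawn: weight = 109/586 = 0.1860; after-tax cost = 6.03% × (1 − 33.5%) = 4.0100%.
Subordinated notes: weight = 189/586 = 0.3225; after-tax cost = 8.04% × (1 − 33.5%) = 5.3466%.
WACC = 0.4915 × 16.5000% + 0.1860 × 4.0100% + 0.3225 × 5.3466% = 10.5795%.

10.58%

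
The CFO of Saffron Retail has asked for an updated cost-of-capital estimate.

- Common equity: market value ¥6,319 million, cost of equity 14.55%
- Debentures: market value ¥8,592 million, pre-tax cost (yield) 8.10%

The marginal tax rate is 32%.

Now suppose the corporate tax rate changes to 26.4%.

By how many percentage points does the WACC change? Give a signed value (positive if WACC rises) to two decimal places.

Current WACC:
Total capital V = 6319 + 8592 = 14911.
Equity: weight = 6319/14911 = 0.4238; cost = 14.55%.
Debentures: weight = 8592/14911 = 0.5762; after-tax cost = 8.1% × (1 − 32%) = 5.5080%.
WACC = 0.4238 × 14.5500% + 0.5762 × 5.5080% = 9.3398%.
After the change:
Total capital V = 6319 + 8592 = 14911.
Equity: weight = 6319/14911 = 0.4238; cost = 14.55%.
Debentures: weight = 8592/14911 = 0.5762; after-tax cost = 8.1% × (1 − 26.4%) = 5.9616%.
WACC = 0.4238 × 14.5500% + 0.5762 × 5.9616% = 9.6012%.
Change in WACC = 9.6012% − 9.3398% = 0.2614 pp.

+0.26 pp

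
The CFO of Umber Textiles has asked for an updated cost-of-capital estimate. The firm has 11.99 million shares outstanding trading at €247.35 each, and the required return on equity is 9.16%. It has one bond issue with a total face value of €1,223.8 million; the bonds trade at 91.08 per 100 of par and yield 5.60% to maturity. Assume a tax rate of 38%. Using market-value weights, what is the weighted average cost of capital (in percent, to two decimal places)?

Market value of equity E = 247.35 × 11.99m = 2965.7265m. Market value of debt D = 1223.8m × 91.08/100 = 1114.63704m.
Total capital V = 2965.7265 + 1114.63704 = 4080.36354.
Equity: weight = 2965.7265/4080.36354 = 0.7268; cost = 9.16%.
Bonds outstanding: weight = 1114.63704/4080.36354 = 0.2732; after-tax cost = 5.6% × (1 − 38%) = 3.4720%.
WACC = 0.7268 × 9.1600% + 0.2732 × 3.4720% = 7.6062%.

7.61%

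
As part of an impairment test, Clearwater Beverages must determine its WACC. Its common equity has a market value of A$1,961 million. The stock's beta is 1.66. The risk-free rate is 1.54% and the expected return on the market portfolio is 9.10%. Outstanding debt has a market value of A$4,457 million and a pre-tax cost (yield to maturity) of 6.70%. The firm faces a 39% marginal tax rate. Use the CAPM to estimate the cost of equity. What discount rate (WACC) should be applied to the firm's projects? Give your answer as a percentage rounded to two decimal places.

Market risk premium = 9.1% − 1.54% = 7.56%.
Cost of equity via CAPM: Re = 1.54% + 1.66 × 7.56% = 14.0896%.
Total capital V = 1961 + 4457 = 6418.
Equity: weight = 1961/6418 = 0.3055; cost = 14.0896%.
Debt: weight = 4457/6418 = 0.6945; after-tax cost = 6.7% × (1 − 39%) = 4.0870%.
WACC = 0.3055 × 14.0896% + 0.6945 × 4.0870% = 7.1433%.

7.14%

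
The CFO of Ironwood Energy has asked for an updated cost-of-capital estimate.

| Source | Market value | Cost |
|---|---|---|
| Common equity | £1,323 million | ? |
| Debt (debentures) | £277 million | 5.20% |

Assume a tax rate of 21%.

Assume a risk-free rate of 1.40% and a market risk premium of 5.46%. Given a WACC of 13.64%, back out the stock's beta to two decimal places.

Total capital V = 1323 + 277 = 1600.
Equity weight = 1323/1600 = 0.8269.
Debentures weight = 277/1600 = 0.1731.
Debt contribution = 0.1731 × 5.2% × (1 − 21%) = 0.7112%.
Required equity contribution = 13.64% − 0.7112% = 12.9288%  ⇒  Re = 15.6357%.
CAPM: 15.6357% = 1.4% + β × 5.46%  ⇒  β = 2.6073.

2.61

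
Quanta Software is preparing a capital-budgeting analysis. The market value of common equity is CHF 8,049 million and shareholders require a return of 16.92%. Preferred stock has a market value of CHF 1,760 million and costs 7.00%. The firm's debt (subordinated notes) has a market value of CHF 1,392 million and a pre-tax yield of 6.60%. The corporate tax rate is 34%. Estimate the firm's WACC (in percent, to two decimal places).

Total capital V = 8049 + 1760 + 1392 = 11201.
Equity: weight = 8049/11201 = 0.7186; cost = 16.92%.
Preferred: weight = 1760/11201 = 0.1571; cost = 7%.
Subordinated notes: weight = 1392/11201 = 0.1243; after-tax cost = 6.6% × (1 − 34%) = 4.3560%.
WACC = 0.7186 × 16.9200% + 0.1571 × 7.0000% + 0.1243 × 4.3560% = 13.7999%.

13.80%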